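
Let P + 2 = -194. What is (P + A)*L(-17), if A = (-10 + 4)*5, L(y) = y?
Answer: 3842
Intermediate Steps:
P = -196 (P = -2 - 194 = -196)
A = -30 (A = -6*5 = -30)
(P + A)*L(-17) = (-196 - 30)*(-17) = -226*(-17) = 3842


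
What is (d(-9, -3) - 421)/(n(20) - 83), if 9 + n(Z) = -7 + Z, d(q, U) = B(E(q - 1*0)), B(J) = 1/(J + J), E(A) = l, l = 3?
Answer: 2525/474 ≈ 5.3270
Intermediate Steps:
E(A) = 3
B(J) = 1/(2*J)
d(q, U) = 1/6 (d(q, U) = (1/2)/3 = (1/2)*(1/3) = 1/6)
n(Z) = -16 + Z (n(Z) = -9 + (-7 + Z) = -16 + Z)
(d(-9, -3) - 421)/(n(20) - 83) = (1/6 - 421)/((-16 + 20) - 83) = -2525/(6*(4 - 83)) = -2525/6/(-79) = -2525/6*(-1/79) = 2525/474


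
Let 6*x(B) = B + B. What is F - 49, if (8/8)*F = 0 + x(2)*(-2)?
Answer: -151/3 ≈ -50.333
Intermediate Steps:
x(B) = B/3 (x(B) = (B + B)/6 = (2*B)/6 = B/3)
F = -4/3 (F = 0 + ((⅓)*2)*(-2) = 0 + (⅔)*(-2) = 0 - 4/3 = -4/3 ≈ -1.3333)
F - 49 = -4/3 - 49 = -151/3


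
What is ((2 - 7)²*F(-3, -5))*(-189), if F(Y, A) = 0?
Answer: 0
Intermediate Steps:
((2 - 7)²*F(-3, -5))*(-189) = ((2 - 7)²*0)*(-189) = ((-5)²*0)*(-189) = (25*0)*(-189) = 0*(-189) = 0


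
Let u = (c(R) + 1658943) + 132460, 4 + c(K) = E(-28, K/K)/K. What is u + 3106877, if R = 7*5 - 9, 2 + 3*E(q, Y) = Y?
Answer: 382065527/78 ≈ 4.8983e+6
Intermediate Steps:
E(q, Y) = -⅔ + Y/3
R = 26 (R = 35 - 9 = 26)
c(K) = -4 - 1/(3*K) (c(K) = -4 + (-⅔ + (K/K)/3)/K = -4 + (-⅔ + (⅓)*1)/K = -4 + (-⅔ + ⅓)/K = -4 - 1/(3*K))
u = 139729121/78 (u = ((-4 - ⅓/26) + 1658943) + 132460 = ((-4 - ⅓*1/26) + 1658943) + 132460 = ((-4 - 1/78) + 1658943) + 132460 = (-313/78 + 1658943) + 132460 = 129397241/78 + 132460 = 139729121/78 ≈ 1.7914e+6)
u + 3106877 = 139729121/78 + 3106877 = 382065527/78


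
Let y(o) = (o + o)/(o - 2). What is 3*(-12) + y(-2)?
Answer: -35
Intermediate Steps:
y(o) = 2*o/(-2 + o) (y(o) = (2*o)/(-2 + o) = 2*o/(-2 + o))
3*(-12) + y(-2) = 3*(-12) + 2*(-2)/(-2 - 2) = -36 + 2*(-2)/(-4) = -36 + 2*(-2)*(-¼) = -36 + 1 = -35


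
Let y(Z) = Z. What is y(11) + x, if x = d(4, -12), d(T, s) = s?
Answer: -1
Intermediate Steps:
x = -12
y(11) + x = 11 - 12 = -1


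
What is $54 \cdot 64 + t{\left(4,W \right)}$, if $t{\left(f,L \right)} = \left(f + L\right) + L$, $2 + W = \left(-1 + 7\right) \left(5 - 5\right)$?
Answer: $3456$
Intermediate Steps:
$W = -2$ ($W = -2 + \left(-1 + 7\right) \left(5 - 5\right) = -2 + 6 \cdot 0 = -2 + 0 = -2$)
$t{\left(f,L \right)} = f + 2 L$ ($t{\left(f,L \right)} = \left(L + f\right) + L = f + 2 L$)
$54 \cdot 64 + t{\left(4,W \right)} = 54 \cdot 64 + \left(4 + 2 \left(-2\right)\right) = 3456 + \left(4 - 4\right) = 3456 + 0 = 3456$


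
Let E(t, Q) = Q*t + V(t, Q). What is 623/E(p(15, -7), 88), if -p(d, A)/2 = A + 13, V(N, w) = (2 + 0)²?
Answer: -623/1052 ≈ -0.59221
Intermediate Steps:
V(N, w) = 4 (V(N, w) = 2² = 4)
p(d, A) = -26 - 2*A (p(d, A) = -2*(A + 13) = -2*(13 + A) = -26 - 2*A)
E(t, Q) = 4 + Q*t (E(t, Q) = Q*t + 4 = 4 + Q*t)
623/E(p(15, -7), 88) = 623/(4 + 88*(-26 - 2*(-7))) = 623/(4 + 88*(-26 + 14)) = 623/(4 + 88*(-12)) = 623/(4 - 1056) = 623/(-1052) = 623*(-1/1052) = -623/1052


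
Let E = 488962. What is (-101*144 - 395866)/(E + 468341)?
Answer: -410410/957303 ≈ -0.42871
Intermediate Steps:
(-101*144 - 395866)/(E + 468341) = (-101*144 - 395866)/(488962 + 468341) = (-14544 - 395866)/957303 = -410410*1/957303 = -410410/957303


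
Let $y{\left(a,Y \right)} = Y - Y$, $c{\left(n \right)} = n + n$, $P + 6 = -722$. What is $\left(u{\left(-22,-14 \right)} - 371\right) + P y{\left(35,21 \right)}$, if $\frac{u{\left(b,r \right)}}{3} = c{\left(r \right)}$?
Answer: $-455$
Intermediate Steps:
$P = -728$ ($P = -6 - 722 = -728$)
$c{\left(n \right)} = 2 n$
$y{\left(a,Y \right)} = 0$
$u{\left(b,r \right)} = 6 r$ ($u{\left(b,r \right)} = 3 \cdot 2 r = 6 r$)
$\left(u{\left(-22,-14 \right)} - 371\right) + P y{\left(35,21 \right)} = \left(6 \left(-14\right) - 371\right) - 0 = \left(-84 - 371\right) + 0 = -455 + 0 = -455$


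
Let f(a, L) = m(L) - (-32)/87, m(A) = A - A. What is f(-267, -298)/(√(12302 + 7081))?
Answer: 32*√19383/1686321 ≈ 0.0026419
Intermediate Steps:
m(A) = 0
f(a, L) = 32/87 (f(a, L) = 0 - (-32)/87 = 0 - 1*(-32/87) = 0 + 32/87 = 32/87)
f(-267, -298)/(√(12302 + 7081)) = 32/(87*(√(12302 + 7081))) = 32/(87*(√19383)) = 32*(√19383/19383)/87 = 32*√19383/1686321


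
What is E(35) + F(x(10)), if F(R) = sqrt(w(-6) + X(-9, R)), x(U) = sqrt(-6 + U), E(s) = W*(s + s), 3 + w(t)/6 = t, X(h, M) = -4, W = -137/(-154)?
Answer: 685/11 + I*sqrt(58) ≈ 62.273 + 7.6158*I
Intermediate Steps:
W = 137/154 (W = -137*(-1/154) = 137/154 ≈ 0.88961)
w(t) = -18 + 6*t
E(s) = 137*s/77 (E(s) = 137*(s + s)/154 = 137*(2*s)/154 = 137*s/77)
F(R) = I*sqrt(58) (F(R) = sqrt((-18 + 6*(-6)) - 4) = sqrt((-18 - 36) - 4) = sqrt(-54 - 4) = sqrt(-58) = I*sqrt(58))
E(35) + F(x(10)) = (137/77)*35 + I*sqrt(58) = 685/11 + I*sqrt(58)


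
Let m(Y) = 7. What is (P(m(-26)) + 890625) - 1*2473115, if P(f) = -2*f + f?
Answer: -1582497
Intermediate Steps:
P(f) = -f
(P(m(-26)) + 890625) - 1*2473115 = (-1*7 + 890625) - 1*2473115 = (-7 + 890625) - 2473115 = 890618 - 2473115 = -1582497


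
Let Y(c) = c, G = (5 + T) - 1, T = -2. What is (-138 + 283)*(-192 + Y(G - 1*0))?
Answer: -27550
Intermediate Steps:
G = 2 (G = (5 - 2) - 1 = 3 - 1 = 2)
(-138 + 283)*(-192 + Y(G - 1*0)) = (-138 + 283)*(-192 + (2 - 1*0)) = 145*(-192 + (2 + 0)) = 145*(-192 + 2) = 145*(-190) = -27550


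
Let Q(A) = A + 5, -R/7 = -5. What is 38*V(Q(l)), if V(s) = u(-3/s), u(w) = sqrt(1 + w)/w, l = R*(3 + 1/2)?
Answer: -19*sqrt(7055) ≈ -1595.9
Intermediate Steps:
R = 35 (R = -7*(-5) = 35)
l = 245/2 (l = 35*(3 + 1/2) = 35*(7/2) = 245/2 ≈ 122.50)
Q(A) = 5 + A
u(w) = sqrt(1 + w)/w
V(s) = -s*sqrt(1 - 3/s)/3 (V(s) = sqrt(1 - 3/s)/((-3/s)) = (-s/3)*sqrt(1 - 3/s) = -s*sqrt(1 - 3/s)/3)
38*V(Q(l)) = 38*(-(5 + 245/2)*sqrt((-3 + (5 + 245/2))/(5 + 245/2))/3) = 38*(-1/3*255/2*sqrt((-3 + 255/2)/(255/2))) = 38*(-1/3*255/2*sqrt((2/255)*(249/2))) = 38*(-1/3*255/2*sqrt(83/85)) = 38*(-1/3*255/2*sqrt(7055)/85) = 38*(-sqrt(7055)/2) = -19*sqrt(7055)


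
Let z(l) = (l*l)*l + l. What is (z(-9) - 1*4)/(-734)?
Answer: 371/367 ≈ 1.0109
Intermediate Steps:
z(l) = l + l**3 (z(l) = l**2*l + l = l**3 + l = l + l**3)
(z(-9) - 1*4)/(-734) = ((-9 + (-9)**3) - 1*4)/(-734) = ((-9 - 729) - 4)*(-1/734) = (-738 - 4)*(-1/734) = -742*(-1/734) = 371/367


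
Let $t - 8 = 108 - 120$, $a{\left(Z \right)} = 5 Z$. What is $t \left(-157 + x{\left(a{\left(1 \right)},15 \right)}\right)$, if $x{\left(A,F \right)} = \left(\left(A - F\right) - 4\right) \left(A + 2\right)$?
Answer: $1020$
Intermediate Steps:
$x{\left(A,F \right)} = \left(2 + A\right) \left(-4 + A - F\right)$ ($x{\left(A,F \right)} = \left(-4 + A - F\right) \left(2 + A\right) = \left(2 + A\right) \left(-4 + A - F\right)$)
$t = -4$ ($t = 8 + \left(108 - 120\right) = 8 - 12 = -4$)
$t \left(-157 + x{\left(a{\left(1 \right)},15 \right)}\right) = - 4 \left(-157 - \left(38 - 25 + 5 \cdot 1 \cdot 15 + 2 \cdot 5 \cdot 1\right)\right) = - 4 \left(-157 - \left(48 - 25 + 75\right)\right) = - 4 \left(-157 - 98\right) = \left(-4\right) \left(-255\right) = 1020$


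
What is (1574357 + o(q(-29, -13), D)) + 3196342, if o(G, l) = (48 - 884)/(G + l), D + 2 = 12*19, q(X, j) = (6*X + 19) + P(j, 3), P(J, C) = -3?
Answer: 81101674/17 ≈ 4.7707e+6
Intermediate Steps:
q(X, j) = 16 + 6*X (q(X, j) = (6*X + 19) - 3 = (19 + 6*X) - 3 = 16 + 6*X)
D = 226 (D = -2 + 12*19 = -2 + 228 = 226)
o(G, l) = -836/(G + l)
(1574357 + o(q(-29, -13), D)) + 3196342 = (1574357 - 836/((16 + 6*(-29)) + 226)) + 3196342 = (1574357 - 836/((16 - 174) + 226)) + 3196342 = (1574357 - 836/(-158 + 226)) + 3196342 = (1574357 - 836/68) + 3196342 = (1574357 - 836*1/68) + 3196342 = (1574357 - 209/17) + 3196342 = 26763860/17 + 3196342 = 81101674/17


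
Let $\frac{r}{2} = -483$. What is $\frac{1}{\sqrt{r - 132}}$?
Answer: $- \frac{i \sqrt{122}}{366} \approx - 0.030179 i$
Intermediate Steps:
$r = -966$ ($r = 2 \left(-483\right) = -966$)
$\frac{1}{\sqrt{r - 132}} = \frac{1}{\sqrt{-966 - 132}} = \frac{1}{\sqrt{-1098}} = \frac{1}{3 i \sqrt{122}} = - \frac{i \sqrt{122}}{366}$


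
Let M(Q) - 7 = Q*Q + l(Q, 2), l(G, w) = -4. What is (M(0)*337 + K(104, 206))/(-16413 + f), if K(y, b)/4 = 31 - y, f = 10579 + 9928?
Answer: 719/4094 ≈ 0.17562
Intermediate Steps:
f = 20507
M(Q) = 3 + Q² (M(Q) = 7 + (Q*Q - 4) = 7 + (Q² - 4) = 7 + (-4 + Q²) = 3 + Q²)
K(y, b) = 124 - 4*y (K(y, b) = 4*(31 - y) = 124 - 4*y)
(M(0)*337 + K(104, 206))/(-16413 + f) = ((3 + 0²)*337 + (124 - 4*104))/(-16413 + 20507) = ((3 + 0)*337 + (124 - 416))/4094 = (3*337 - 292)*(1/4094) = (1011 - 292)*(1/4094) = 719*(1/4094) = 719/4094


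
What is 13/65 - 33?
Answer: -164/5 ≈ -32.800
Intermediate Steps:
13/65 - 33 = 13*(1/65) - 33 = 1/5 - 33 = -164/5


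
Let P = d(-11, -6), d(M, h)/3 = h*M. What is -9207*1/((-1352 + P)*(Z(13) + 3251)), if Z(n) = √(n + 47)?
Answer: 29931957/12196557914 - 9207*√15/6098278957 ≈ 0.0024483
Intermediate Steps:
Z(n) = √(47 + n)
d(M, h) = 3*M*h (d(M, h) = 3*(h*M) = 3*(M*h) = 3*M*h)
P = 198 (P = 3*(-11)*(-6) = 198)
-9207*1/((-1352 + P)*(Z(13) + 3251)) = -9207*1/((-1352 + 198)*(√(47 + 13) + 3251)) = -9207*(-1/(1154*(√60 + 3251))) = -9207*(-1/(1154*(2*√15 + 3251))) = -9207*(-1/(1154*(3251 + 2*√15))) = -9207/(-3751654 - 2308*√15)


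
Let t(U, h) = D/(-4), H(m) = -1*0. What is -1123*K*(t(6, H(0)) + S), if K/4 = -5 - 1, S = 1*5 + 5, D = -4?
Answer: 296472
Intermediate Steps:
H(m) = 0
S = 10 (S = 5 + 5 = 10)
t(U, h) = 1 (t(U, h) = -4/(-4) = -4*(-¼) = 1)
K = -24 (K = 4*(-5 - 1) = 4*(-6) = -24)
-1123*K*(t(6, H(0)) + S) = -(-26952)*(1 + 10) = -(-26952)*11 = -1123*(-264) = 296472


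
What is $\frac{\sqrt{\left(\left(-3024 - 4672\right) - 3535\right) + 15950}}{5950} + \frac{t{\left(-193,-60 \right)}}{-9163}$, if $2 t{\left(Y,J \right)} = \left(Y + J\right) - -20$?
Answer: $\frac{233}{18326} + \frac{11 \sqrt{39}}{5950} \approx 0.02426$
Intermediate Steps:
$t{\left(Y,J \right)} = 10 + \frac{J}{2} + \frac{Y}{2}$ ($t{\left(Y,J \right)} = \frac{\left(Y + J\right) - -20}{2} = \frac{\left(J + Y\right) + 20}{2} = \frac{20 + J + Y}{2} = 10 + \frac{J}{2} + \frac{Y}{2}$)
$\frac{\sqrt{\left(\left(-3024 - 4672\right) - 3535\right) + 15950}}{5950} + \frac{t{\left(-193,-60 \right)}}{-9163} = \frac{\sqrt{\left(\left(-3024 - 4672\right) - 3535\right) + 15950}}{5950} + \frac{10 + \frac{1}{2} \left(-60\right) + \frac{1}{2} \left(-193\right)}{-9163} = \sqrt{\left(-7696 - 3535\right) + 15950} \cdot \frac{1}{5950} + \left(10 - 30 - \frac{193}{2}\right) \left(- \frac{1}{9163}\right) = \sqrt{-11231 + 15950} \cdot \frac{1}{5950} - - \frac{233}{18326} = \sqrt{4719} \cdot \frac{1}{5950} + \frac{233}{18326} = 11 \sqrt{39} \cdot \frac{1}{5950} + \frac{233}{18326} = \frac{11 \sqrt{39}}{5950} + \frac{233}{18326} = \frac{233}{18326} + \frac{11 \sqrt{39}}{5950}$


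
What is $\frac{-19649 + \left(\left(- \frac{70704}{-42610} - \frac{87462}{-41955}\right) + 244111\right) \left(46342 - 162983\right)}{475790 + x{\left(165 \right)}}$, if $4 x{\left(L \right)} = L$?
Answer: $- \frac{6787026437473052232}{113419298532625} \approx -59840.0$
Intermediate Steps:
$x{\left(L \right)} = \frac{L}{4}$
$\frac{-19649 + \left(\left(- \frac{70704}{-42610} - \frac{87462}{-41955}\right) + 244111\right) \left(46342 - 162983\right)}{475790 + x{\left(165 \right)}} = \frac{-19649 + \left(\left(- \frac{70704}{-42610} - \frac{87462}{-41955}\right) + 244111\right) \left(46342 - 162983\right)}{475790 + \frac{1}{4} \cdot 165} = \frac{-19649 + \left(\left(\left(-70704\right) \left(- \frac{1}{42610}\right) - - \frac{29154}{13985}\right) + 244111\right) \left(-116641\right)}{475790 + \frac{165}{4}} = \frac{-19649 + \left(\left(\frac{35352}{21305} + \frac{29154}{13985}\right) + 244111\right) \left(-116641\right)}{\frac{1903325}{4}} = \left(-19649 + \left(\frac{223104738}{59590085} + 244111\right) \left(-116641\right)\right) \frac{4}{1903325} = \left(-19649 + \frac{14546818344173}{59590085} \left(-116641\right)\right) \frac{4}{1903325} = \left(-19649 - \frac{1696755438482682893}{59590085}\right) \frac{4}{1903325} = \left(- \frac{1696756609368263058}{59590085}\right) \frac{4}{1903325} = - \frac{6787026437473052232}{113419298532625}$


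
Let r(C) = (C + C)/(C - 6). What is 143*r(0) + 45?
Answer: 45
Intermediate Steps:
r(C) = 2*C/(-6 + C) (r(C) = (2*C)/(-6 + C) = 2*C/(-6 + C))
143*r(0) + 45 = 143*(2*0/(-6 + 0)) + 45 = 143*(2*0/(-6)) + 45 = 143*(2*0*(-1/6)) + 45 = 143*0 + 45 = 0 + 45 = 45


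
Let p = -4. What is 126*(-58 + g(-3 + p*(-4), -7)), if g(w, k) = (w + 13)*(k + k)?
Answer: -53172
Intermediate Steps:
g(w, k) = 2*k*(13 + w) (g(w, k) = (13 + w)*(2*k) = 2*k*(13 + w))
126*(-58 + g(-3 + p*(-4), -7)) = 126*(-58 + 2*(-7)*(13 + (-3 - 4*(-4)))) = 126*(-58 + 2*(-7)*(13 + (-3 + 16))) = 126*(-58 + 2*(-7)*(13 + 13)) = 126*(-58 + 2*(-7)*26) = 126*(-58 - 364) = 126*(-422) = -53172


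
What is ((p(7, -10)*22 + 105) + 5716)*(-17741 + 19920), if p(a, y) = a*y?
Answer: 9328299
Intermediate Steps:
((p(7, -10)*22 + 105) + 5716)*(-17741 + 19920) = (((7*(-10))*22 + 105) + 5716)*(-17741 + 19920) = ((-70*22 + 105) + 5716)*2179 = ((-1540 + 105) + 5716)*2179 = (-1435 + 5716)*2179 = 4281*2179 = 9328299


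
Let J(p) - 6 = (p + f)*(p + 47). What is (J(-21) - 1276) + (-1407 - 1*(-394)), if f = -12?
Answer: -3141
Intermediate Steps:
J(p) = 6 + (-12 + p)*(47 + p) (J(p) = 6 + (p - 12)*(p + 47) = 6 + (-12 + p)*(47 + p))
(J(-21) - 1276) + (-1407 - 1*(-394)) = ((-558 + (-21)**2 + 35*(-21)) - 1276) + (-1407 - 1*(-394)) = ((-558 + 441 - 735) - 1276) + (-1407 + 394) = (-852 - 1276) - 1013 = -2128 - 1013 = -3141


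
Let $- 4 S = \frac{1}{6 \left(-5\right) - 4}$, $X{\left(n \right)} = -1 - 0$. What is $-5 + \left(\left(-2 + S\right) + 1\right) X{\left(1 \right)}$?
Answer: $- \frac{545}{136} \approx -4.0074$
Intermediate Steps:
$X{\left(n \right)} = -1$ ($X{\left(n \right)} = -1 + 0 = -1$)
$S = \frac{1}{136}$ ($S = - \frac{1}{4 \left(6 \left(-5\right) - 4\right)} = - \frac{1}{4 \left(-30 - 4\right)} = - \frac{1}{4 \left(-34\right)} = \left(- \frac{1}{4}\right) \left(- \frac{1}{34}\right) = \frac{1}{136} \approx 0.0073529$)
$-5 + \left(\left(-2 + S\right) + 1\right) X{\left(1 \right)} = -5 + \left(\left(-2 + \frac{1}{136}\right) + 1\right) \left(-1\right) = -5 + \left(- \frac{271}{136} + 1\right) \left(-1\right) = -5 - - \frac{135}{136} = -5 + \frac{135}{136} = - \frac{545}{136}$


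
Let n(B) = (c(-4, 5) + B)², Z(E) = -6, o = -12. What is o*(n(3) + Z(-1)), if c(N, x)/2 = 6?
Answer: -2628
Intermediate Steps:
c(N, x) = 12 (c(N, x) = 2*6 = 12)
n(B) = (12 + B)²
o*(n(3) + Z(-1)) = -12*((12 + 3)² - 6) = -12*(15² - 6) = -12*(225 - 6) = -12*219 = -2628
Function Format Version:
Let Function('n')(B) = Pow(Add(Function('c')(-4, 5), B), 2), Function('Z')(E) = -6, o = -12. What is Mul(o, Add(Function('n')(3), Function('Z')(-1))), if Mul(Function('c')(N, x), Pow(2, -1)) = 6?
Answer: -2628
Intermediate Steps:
Function('c')(N, x) = 12 (Function('c')(N, x) = Mul(2, 6) = 12)
Function('n')(B) = Pow(Add(12, B), 2)
Mul(o, Add(Function('n')(3), Function('Z')(-1))) = Mul(-12, Add(Pow(Add(12, 3), 2), -6)) = Mul(-12, Add(Pow(15, 2), -6)) = Mul(-12, Add(225, -6)) = Mul(-12, 219) = -2628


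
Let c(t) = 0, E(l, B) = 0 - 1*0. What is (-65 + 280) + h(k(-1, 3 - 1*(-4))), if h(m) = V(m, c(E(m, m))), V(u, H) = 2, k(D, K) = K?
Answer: 217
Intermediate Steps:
E(l, B) = 0 (E(l, B) = 0 + 0 = 0)
h(m) = 2
(-65 + 280) + h(k(-1, 3 - 1*(-4))) = (-65 + 280) + 2 = 215 + 2 = 217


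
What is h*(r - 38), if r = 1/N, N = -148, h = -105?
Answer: 590625/148 ≈ 3990.7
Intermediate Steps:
r = -1/148 (r = 1/(-148) = -1/148 ≈ -0.0067568)
h*(r - 38) = -105*(-1/148 - 38) = -105*(-5625/148) = 590625/148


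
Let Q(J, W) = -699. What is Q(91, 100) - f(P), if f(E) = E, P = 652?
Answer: -1351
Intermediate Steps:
Q(91, 100) - f(P) = -699 - 1*652 = -699 - 652 = -1351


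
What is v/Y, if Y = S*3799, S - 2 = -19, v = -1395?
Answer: 1395/64583 ≈ 0.021600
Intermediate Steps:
S = -17 (S = 2 - 19 = -17)
Y = -64583 (Y = -17*3799 = -64583)
v/Y = -1395/(-64583) = -1395*(-1/64583) = 1395/64583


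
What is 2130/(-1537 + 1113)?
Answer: -1065/212 ≈ -5.0236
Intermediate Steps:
2130/(-1537 + 1113) = 2130/(-424) = -1/424*2130 = -1065/212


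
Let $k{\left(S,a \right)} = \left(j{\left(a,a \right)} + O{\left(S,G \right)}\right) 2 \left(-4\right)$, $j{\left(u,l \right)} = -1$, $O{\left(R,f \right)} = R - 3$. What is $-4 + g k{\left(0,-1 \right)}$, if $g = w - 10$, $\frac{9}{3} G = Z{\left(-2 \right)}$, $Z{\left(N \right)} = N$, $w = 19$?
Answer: $284$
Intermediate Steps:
$G = - \frac{2}{3}$ ($G = \frac{1}{3} \left(-2\right) = - \frac{2}{3} \approx -0.66667$)
$O{\left(R,f \right)} = -3 + R$
$k{\left(S,a \right)} = 32 - 8 S$ ($k{\left(S,a \right)} = \left(-1 + \left(-3 + S\right)\right) 2 \left(-4\right) = \left(-4 + S\right) \left(-8\right) = 32 - 8 S$)
$g = 9$ ($g = 19 - 10 = 9$)
$-4 + g k{\left(0,-1 \right)} = -4 + 9 \left(32 - 0\right) = -4 + 9 \left(32 + 0\right) = -4 + 9 \cdot 32 = -4 + 288 = 284$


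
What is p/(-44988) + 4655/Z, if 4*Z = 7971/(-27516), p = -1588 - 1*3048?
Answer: -1920789272617/29883279 ≈ -64276.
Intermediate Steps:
p = -4636 (p = -1588 - 3048 = -4636)
Z = -2657/36688 (Z = (7971/(-27516))/4 = (7971*(-1/27516))/4 = (¼)*(-2657/9172) = -2657/36688 ≈ -0.072422)
p/(-44988) + 4655/Z = -4636/(-44988) + 4655/(-2657/36688) = -4636*(-1/44988) + 4655*(-36688/2657) = 1159/11247 - 170782640/2657 = -1920789272617/29883279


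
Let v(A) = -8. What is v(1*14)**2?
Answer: 64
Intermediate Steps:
v(1*14)**2 = (-8)**2 = 64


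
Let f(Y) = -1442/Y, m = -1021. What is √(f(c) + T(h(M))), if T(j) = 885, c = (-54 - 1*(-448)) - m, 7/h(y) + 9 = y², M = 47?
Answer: √1769928695/1415 ≈ 29.732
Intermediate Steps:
h(y) = 7/(-9 + y²)
c = 1415 (c = (-54 - 1*(-448)) - 1*(-1021) = (-54 + 448) + 1021 = 394 + 1021 = 1415)
√(f(c) + T(h(M))) = √(-1442/1415 + 885) = √(1250833/1415) = √1769928695/1415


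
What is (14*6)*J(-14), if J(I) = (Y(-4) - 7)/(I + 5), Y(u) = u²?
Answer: -84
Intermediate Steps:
J(I) = 9/(5 + I) (J(I) = ((-4)² - 7)/(I + 5) = (16 - 7)/(5 + I) = 9/(5 + I))
(14*6)*J(-14) = (14*6)*(9/(5 - 14)) = 84*(9/(-9)) = 84*(9*(-⅑)) = 84*(-1) = -84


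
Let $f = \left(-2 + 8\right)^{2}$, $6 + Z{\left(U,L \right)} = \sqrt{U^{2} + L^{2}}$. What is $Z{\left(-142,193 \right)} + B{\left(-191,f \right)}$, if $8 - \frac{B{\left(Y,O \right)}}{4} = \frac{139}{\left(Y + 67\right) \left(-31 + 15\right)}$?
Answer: $\frac{12757}{496} + \sqrt{57413} \approx 265.33$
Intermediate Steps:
$Z{\left(U,L \right)} = -6 + \sqrt{L^{2} + U^{2}}$ ($Z{\left(U,L \right)} = -6 + \sqrt{U^{2} + L^{2}} = -6 + \sqrt{L^{2} + U^{2}}$)
$f = 36$ ($f = 6^{2} = 36$)
$B{\left(Y,O \right)} = 32 - \frac{556}{-1072 - 16 Y}$ ($B{\left(Y,O \right)} = 32 - 4 \frac{139}{\left(Y + 67\right) \left(-31 + 15\right)} = 32 - 4 \frac{139}{\left(67 + Y\right) \left(-16\right)} = 32 - 4 \frac{139}{-1072 - 16 Y} = 32 - \frac{556}{-1072 - 16 Y}$)
$Z{\left(-142,193 \right)} + B{\left(-191,f \right)} = \left(-6 + \sqrt{193^{2} + \left(-142\right)^{2}}\right) + \frac{8715 + 128 \left(-191\right)}{4 \left(67 - 191\right)} = \left(-6 + \sqrt{37249 + 20164}\right) + \frac{8715 - 24448}{4 \left(-124\right)} = \left(-6 + \sqrt{57413}\right) + \frac{1}{4} \left(- \frac{1}{124}\right) \left(-15733\right) = \left(-6 + \sqrt{57413}\right) + \frac{15733}{496} = \frac{12757}{496} + \sqrt{57413}$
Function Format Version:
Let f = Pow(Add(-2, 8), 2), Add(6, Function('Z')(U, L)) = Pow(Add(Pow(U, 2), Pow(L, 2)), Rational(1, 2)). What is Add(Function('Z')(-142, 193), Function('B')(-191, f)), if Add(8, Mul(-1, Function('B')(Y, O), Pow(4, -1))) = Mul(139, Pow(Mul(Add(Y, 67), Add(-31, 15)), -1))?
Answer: Add(Rational(12757, 496), Pow(57413, Rational(1, 2))) ≈ 265.33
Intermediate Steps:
Function('Z')(U, L) = Add(-6, Pow(Add(Pow(L, 2), Pow(U, 2)), Rational(1, 2))) (Function('Z')(U, L) = Add(-6, Pow(Add(Pow(U, 2), Pow(L, 2)), Rational(1, 2))) = Add(-6, Pow(Add(Pow(L, 2), Pow(U, 2)), Rational(1, 2))))
f = 36 (f = Pow(6, 2) = 36)
Function('B')(Y, O) = Add(32, Mul(-556, Pow(Add(-1072, Mul(-16, Y)), -1))) (Function('B')(Y, O) = Add(32, Mul(-4, Mul(139, Pow(Mul(Add(Y, 67), Add(-31, 15)), -1)))) = Add(32, Mul(-4, Mul(139, Pow(Mul(Add(67, Y), -16), -1)))) = Add(32, Mul(-4, Mul(139, Pow(Add(-1072, Mul(-16, Y)), -1)))) = Add(32, Mul(-556, Pow(Add(-1072, Mul(-16, Y)), -1))))
Add(Function('Z')(-142, 193), Function('B')(-191, f)) = Add(Add(-6, Pow(Add(Pow(193, 2), Pow(-142, 2)), Rational(1, 2))), Mul(Rational(1, 4), Pow(Add(67, -191), -1), Add(8715, Mul(128, -191)))) = Add(Add(-6, Pow(Add(37249, 20164), Rational(1, 2))), Mul(Rational(1, 4), Pow(-124, -1), Add(8715, -24448))) = Add(Add(-6, Pow(57413, Rational(1, 2))), Mul(Rational(1, 4), Rational(-1, 124), -15733)) = Add(Add(-6, Pow(57413, Rational(1, 2))), Rational(15733, 496)) = Add(Rational(12757, 496), Pow(57413, Rational(1, 2)))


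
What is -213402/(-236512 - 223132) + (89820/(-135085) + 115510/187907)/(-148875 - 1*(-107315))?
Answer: 5628144623180223739/12122361446535533020 ≈ 0.46428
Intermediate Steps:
-213402/(-236512 - 223132) + (89820/(-135085) + 115510/187907)/(-148875 - 1*(-107315)) = -213402/(-459644) + (89820*(-1/135085) + 115510*(1/187907))/(-148875 + 107315) = -213402*(-1/459644) + (-17964/27017 + 115510/187907)/(-41560) = 106701/229822 - 254827678/5076683419*(-1/41560) = 106701/229822 + 127413839/105493481446820 = 5628144623180223739/12122361446535533020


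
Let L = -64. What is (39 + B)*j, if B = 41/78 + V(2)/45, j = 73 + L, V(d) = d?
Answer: 46297/130 ≈ 356.13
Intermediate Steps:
j = 9 (j = 73 - 64 = 9)
B = 667/1170 (B = 41/78 + 2/45 = 667/1170 ≈ 0.57009)
(39 + B)*j = (39 + 667/1170)*9 = (46297/1170)*9 = 46297/130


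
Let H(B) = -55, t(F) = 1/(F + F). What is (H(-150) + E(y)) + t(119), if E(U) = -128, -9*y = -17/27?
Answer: -43553/238 ≈ -183.00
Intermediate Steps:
t(F) = 1/(2*F)
y = 17/243 (y = -(-17)/(9*27) = -⅑*(-17/27) = 17/243 ≈ 0.069959)
(H(-150) + E(y)) + t(119) = (-55 - 128) + (½)/119 = -183 + (½)*(1/119) = -183 + 1/238 = -43553/238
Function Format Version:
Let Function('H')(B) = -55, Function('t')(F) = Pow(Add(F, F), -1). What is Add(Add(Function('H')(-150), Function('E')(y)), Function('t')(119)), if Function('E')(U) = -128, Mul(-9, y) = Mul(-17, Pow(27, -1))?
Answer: Rational(-43553, 238) ≈ -183.00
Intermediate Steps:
Function('t')(F) = Mul(Rational(1, 2), Pow(F, -1)) (Function('t')(F) = Pow(Mul(2, F), -1) = Mul(Rational(1, 2), Pow(F, -1)))
y = Rational(17, 243) (y = Mul(Rational(-1, 9), Mul(-17, Pow(27, -1))) = Mul(Rational(-1, 9), Mul(-17, Rational(1, 27))) = Mul(Rational(-1, 9), Rational(-17, 27)) = Rational(17, 243) ≈ 0.069959)
Add(Add(Function('H')(-150), Function('E')(y)), Function('t')(119)) = Add(Add(-55, -128), Mul(Rational(1, 2), Pow(119, -1))) = Add(-183, Mul(Rational(1, 2), Rational(1, 119))) = Add(-183, Rational(1, 238)) = Rational(-43553, 238)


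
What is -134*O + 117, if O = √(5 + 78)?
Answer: 117 - 134*√83 ≈ -1103.8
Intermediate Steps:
O = √83 ≈ 9.1104
-134*O + 117 = -134*√83 + 117 = 117 - 134*√83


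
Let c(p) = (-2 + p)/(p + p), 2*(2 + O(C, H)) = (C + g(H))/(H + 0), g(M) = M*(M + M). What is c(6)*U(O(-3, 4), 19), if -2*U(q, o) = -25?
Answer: 25/6 ≈ 4.1667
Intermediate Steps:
g(M) = 2*M² (g(M) = M*(2*M) = 2*M²)
O(C, H) = -2 + (C + 2*H²)/(2*H) (O(C, H) = -2 + ((C + 2*H²)/(H + 0))/2 = -2 + ((C + 2*H²)/H)/2 = -2 + (C + 2*H²)/(2*H))
U(q, o) = 25/2 (U(q, o) = -½*(-25) = 25/2)
c(p) = (-2 + p)/(2*p) (c(p) = (-2 + p)/((2*p)) = (-2 + p)*(1/(2*p)) = (-2 + p)/(2*p))
c(6)*U(O(-3, 4), 19) = ((½)*(-2 + 6)/6)*(25/2) = ((½)*(⅙)*4)*(25/2) = (⅓)*(25/2) = 25/6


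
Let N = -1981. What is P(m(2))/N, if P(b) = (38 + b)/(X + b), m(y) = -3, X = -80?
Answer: 5/23489 ≈ 0.00021287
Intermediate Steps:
P(b) = (38 + b)/(-80 + b)
P(m(2))/N = ((38 - 3)/(-80 - 3))/(-1981) = (35/(-83))*(-1/1981) = -1/83*35*(-1/1981) = -35/83*(-1/1981) = 5/23489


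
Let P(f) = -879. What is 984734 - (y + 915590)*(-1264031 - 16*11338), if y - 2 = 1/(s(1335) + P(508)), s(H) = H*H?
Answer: 785830913081372217/593782 ≈ 1.3234e+12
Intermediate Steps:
s(H) = H²
y = 3562693/1781346 (y = 2 + 1/(1335² - 879) = 2 + 1/(1782225 - 879) = 2 + 1/1781346 = 3562693/1781346 ≈ 2.0000)
984734 - (y + 915590)*(-1264031 - 16*11338) = 984734 - (3562693/1781346 + 915590)*(-1264031 - 16*11338) = 984734 - 1630986146833*(-1264031 - 181408)/1781346 = 984734 - 1630986146833*(-1445439)/1781346 = 984734 - 1*(-785830328364048229/593782) = 984734 + 785830328364048229/593782 = 785830913081372217/593782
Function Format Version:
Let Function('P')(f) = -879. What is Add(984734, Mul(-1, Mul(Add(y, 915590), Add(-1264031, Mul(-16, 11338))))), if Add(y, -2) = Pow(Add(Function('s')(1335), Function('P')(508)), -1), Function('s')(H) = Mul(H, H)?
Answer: Rational(785830913081372217, 593782) ≈ 1.3234e+12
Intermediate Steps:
Function('s')(H) = Pow(H, 2)
y = Rational(3562693, 1781346) (y = Add(2, Pow(Add(Pow(1335, 2), -879), -1)) = Add(2, Pow(Add(1782225, -879), -1)) = Add(2, Pow(1781346, -1)) = Add(2, Rational(1, 1781346)) = Rational(3562693, 1781346) ≈ 2.0000)
Add(984734, Mul(-1, Mul(Add(y, 915590), Add(-1264031, Mul(-16, 11338))))) = Add(984734, Mul(-1, Mul(Add(Rational(3562693, 1781346), 915590), Add(-1264031, Mul(-16, 11338))))) = Add(984734, Mul(-1, Mul(Rational(1630986146833, 1781346), Add(-1264031, -181408)))) = Add(984734, Mul(-1, Mul(Rational(1630986146833, 1781346), -1445439))) = Add(984734, Mul(-1, Rational(-785830328364048229, 593782))) = Add(984734, Rational(785830328364048229, 593782)) = Rational(785830913081372217, 593782)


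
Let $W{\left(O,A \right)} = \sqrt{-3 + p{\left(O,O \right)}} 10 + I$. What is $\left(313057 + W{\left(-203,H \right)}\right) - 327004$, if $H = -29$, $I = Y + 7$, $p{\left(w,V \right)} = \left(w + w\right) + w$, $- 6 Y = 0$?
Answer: $-13940 + 60 i \sqrt{17} \approx -13940.0 + 247.39 i$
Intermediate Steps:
$Y = 0$ ($Y = \left(- \frac{1}{6}\right) 0 = 0$)
$p{\left(w,V \right)} = 3 w$ ($p{\left(w,V \right)} = 2 w + w = 3 w$)
$I = 7$ ($I = 0 + 7 = 7$)
$W{\left(O,A \right)} = 7 + 10 \sqrt{-3 + 3 O}$ ($W{\left(O,A \right)} = \sqrt{-3 + 3 O} 10 + 7 = 10 \sqrt{-3 + 3 O} + 7 = 7 + 10 \sqrt{-3 + 3 O}$)
$\left(313057 + W{\left(-203,H \right)}\right) - 327004 = \left(313057 + \left(7 + 10 \sqrt{-3 + 3 \left(-203\right)}\right)\right) - 327004 = \left(313057 + \left(7 + 10 \sqrt{-3 - 609}\right)\right) - 327004 = \left(313057 + \left(7 + 10 \sqrt{-612}\right)\right) - 327004 = \left(313057 + \left(7 + 10 \cdot 6 i \sqrt{17}\right)\right) - 327004 = \left(313057 + \left(7 + 60 i \sqrt{17}\right)\right) - 327004 = \left(313064 + 60 i \sqrt{17}\right) - 327004 = -13940 + 60 i \sqrt{17}$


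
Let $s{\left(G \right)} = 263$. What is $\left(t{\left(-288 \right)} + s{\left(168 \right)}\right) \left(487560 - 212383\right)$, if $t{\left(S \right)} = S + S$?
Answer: $-86130401$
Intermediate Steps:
$t{\left(S \right)} = 2 S$
$\left(t{\left(-288 \right)} + s{\left(168 \right)}\right) \left(487560 - 212383\right) = \left(2 \left(-288\right) + 263\right) \left(487560 - 212383\right) = \left(-576 + 263\right) 275177 = \left(-313\right) 275177 = -86130401$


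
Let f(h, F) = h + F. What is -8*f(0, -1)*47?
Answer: 376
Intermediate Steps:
f(h, F) = F + h
-8*f(0, -1)*47 = -8*(-1 + 0)*47 = -8*(-1)*47 = 8*47 = 376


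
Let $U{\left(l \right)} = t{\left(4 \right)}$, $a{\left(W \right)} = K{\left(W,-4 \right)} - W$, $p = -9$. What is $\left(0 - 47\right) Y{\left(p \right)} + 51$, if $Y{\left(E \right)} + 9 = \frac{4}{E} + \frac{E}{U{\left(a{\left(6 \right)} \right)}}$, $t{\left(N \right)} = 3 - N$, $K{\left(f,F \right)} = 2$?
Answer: $\frac{647}{9} \approx 71.889$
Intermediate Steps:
$a{\left(W \right)} = 2 - W$
$U{\left(l \right)} = -1$ ($U{\left(l \right)} = 3 - 4 = -1$)
$Y{\left(E \right)} = -9 - E + \frac{4}{E}$ ($Y{\left(E \right)} = -9 + \left(\frac{4}{E} + \frac{E}{-1}\right) = -9 + \left(\frac{4}{E} + E \left(-1\right)\right) = -9 - \left(E - \frac{4}{E}\right) = -9 - E + \frac{4}{E}$)
$\left(0 - 47\right) Y{\left(p \right)} + 51 = \left(0 - 47\right) \left(-9 - -9 + \frac{4}{-9}\right) + 51 = - 47 \left(-9 + 9 + 4 \left(- \frac{1}{9}\right)\right) + 51 = - 47 \left(-9 + 9 - \frac{4}{9}\right) + 51 = \left(-47\right) \left(- \frac{4}{9}\right) + 51 = \frac{188}{9} + 51 = \frac{647}{9}$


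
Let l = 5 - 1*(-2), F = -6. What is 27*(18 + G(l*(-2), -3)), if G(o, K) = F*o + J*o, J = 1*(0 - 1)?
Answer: 3132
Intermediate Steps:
l = 7 (l = 5 + 2 = 7)
J = -1 (J = 1*(-1) = -1)
G(o, K) = -7*o (G(o, K) = -6*o - o = -7*o)
27*(18 + G(l*(-2), -3)) = 27*(18 - 49*(-2)) = 27*(18 - 7*(-14)) = 27*(18 + 98) = 27*116 = 3132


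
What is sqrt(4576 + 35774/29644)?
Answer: 3*sqrt(111730474122)/14822 ≈ 67.655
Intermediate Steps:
sqrt(4576 + 35774/29644) = sqrt(4576 + 35774*(1/29644)) = sqrt(4576 + 17887/14822) = sqrt(67843359/14822) = 3*sqrt(111730474122)/14822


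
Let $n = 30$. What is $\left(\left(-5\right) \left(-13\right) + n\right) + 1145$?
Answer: $1240$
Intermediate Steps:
$\left(\left(-5\right) \left(-13\right) + n\right) + 1145 = \left(\left(-5\right) \left(-13\right) + 30\right) + 1145 = \left(65 + 30\right) + 1145 = 95 + 1145 = 1240$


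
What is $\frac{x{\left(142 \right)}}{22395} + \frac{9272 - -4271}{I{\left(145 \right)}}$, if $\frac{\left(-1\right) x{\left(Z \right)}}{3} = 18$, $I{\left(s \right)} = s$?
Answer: $\frac{697213}{7465} \approx 93.398$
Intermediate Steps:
$x{\left(Z \right)} = -54$ ($x{\left(Z \right)} = \left(-3\right) 18 = -54$)
$\frac{x{\left(142 \right)}}{22395} + \frac{9272 - -4271}{I{\left(145 \right)}} = - \frac{54}{22395} + \frac{9272 - -4271}{145} = \left(-54\right) \frac{1}{22395} + \left(9272 + 4271\right) \frac{1}{145} = - \frac{18}{7465} + 13543 \cdot \frac{1}{145} = - \frac{18}{7465} + \frac{467}{5} = \frac{697213}{7465}$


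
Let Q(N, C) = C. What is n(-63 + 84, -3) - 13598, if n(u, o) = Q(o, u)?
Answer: -13577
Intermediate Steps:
n(u, o) = u
n(-63 + 84, -3) - 13598 = (-63 + 84) - 13598 = 21 - 13598 = -13577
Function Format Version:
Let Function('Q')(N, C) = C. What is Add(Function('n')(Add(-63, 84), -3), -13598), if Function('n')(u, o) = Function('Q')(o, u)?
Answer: -13577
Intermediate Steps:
Function('n')(u, o) = u
Add(Function('n')(Add(-63, 84), -3), -13598) = Add(Add(-63, 84), -13598) = Add(21, -13598) = -13577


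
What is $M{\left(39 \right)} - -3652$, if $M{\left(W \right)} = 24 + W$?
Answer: $3715$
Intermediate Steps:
$M{\left(39 \right)} - -3652 = \left(24 + 39\right) - -3652 = 63 + 3652 = 3715$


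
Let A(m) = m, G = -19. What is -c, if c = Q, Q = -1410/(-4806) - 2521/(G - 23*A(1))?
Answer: -676397/11214 ≈ -60.317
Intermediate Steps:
Q = 676397/11214 (Q = -1410/(-4806) - 2521/(-19 - 23*1) = -1410*(-1/4806) - 2521/(-19 - 23) = 235/801 - 2521/(-42) = 235/801 - 2521*(-1/42) = 235/801 + 2521/42 = 676397/11214 ≈ 60.317)
c = 676397/11214 ≈ 60.317
-c = -1*676397/11214 = -676397/11214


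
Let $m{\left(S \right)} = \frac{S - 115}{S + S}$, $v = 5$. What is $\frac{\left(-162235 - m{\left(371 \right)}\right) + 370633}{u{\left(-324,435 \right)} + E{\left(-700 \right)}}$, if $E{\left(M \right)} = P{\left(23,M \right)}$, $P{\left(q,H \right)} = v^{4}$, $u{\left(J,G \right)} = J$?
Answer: $\frac{77315530}{111671} \approx 692.35$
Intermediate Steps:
$m{\left(S \right)} = \frac{-115 + S}{2 S}$
$P{\left(q,H \right)} = 625$ ($P{\left(q,H \right)} = 5^{4} = 625$)
$E{\left(M \right)} = 625$
$\frac{\left(-162235 - m{\left(371 \right)}\right) + 370633}{u{\left(-324,435 \right)} + E{\left(-700 \right)}} = \frac{\left(-162235 - \frac{-115 + 371}{2 \cdot 371}\right) + 370633}{-324 + 625} = \frac{\left(-162235 - \frac{1}{2} \cdot \frac{1}{371} \cdot 256\right) + 370633}{301} = \left(\left(-162235 - \frac{128}{371}\right) + 370633\right) \frac{1}{301} = \left(- \frac{60189313}{371} + 370633\right) \frac{1}{301} = \frac{77315530}{371} \cdot \frac{1}{301} = \frac{77315530}{111671}$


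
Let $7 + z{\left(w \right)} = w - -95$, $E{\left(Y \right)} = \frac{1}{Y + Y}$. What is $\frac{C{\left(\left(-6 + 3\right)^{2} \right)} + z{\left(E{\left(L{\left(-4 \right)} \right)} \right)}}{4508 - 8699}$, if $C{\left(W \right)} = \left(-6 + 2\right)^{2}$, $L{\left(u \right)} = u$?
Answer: $- \frac{277}{11176} \approx -0.024785$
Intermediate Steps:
$E{\left(Y \right)} = \frac{1}{2 Y}$
$C{\left(W \right)} = 16$ ($C{\left(W \right)} = \left(-4\right)^{2} = 16$)
$z{\left(w \right)} = 88 + w$ ($z{\left(w \right)} = -7 + \left(w - -95\right) = -7 + \left(w + 95\right) = -7 + \left(95 + w\right) = 88 + w$)
$\frac{C{\left(\left(-6 + 3\right)^{2} \right)} + z{\left(E{\left(L{\left(-4 \right)} \right)} \right)}}{4508 - 8699} = \frac{16 + \left(88 + \frac{1}{2 \left(-4\right)}\right)}{4508 - 8699} = \frac{16 + \left(88 + \frac{1}{2} \left(- \frac{1}{4}\right)\right)}{-4191} = \left(16 + \left(88 - \frac{1}{8}\right)\right) \left(- \frac{1}{4191}\right) = \left(16 + \frac{703}{8}\right) \left(- \frac{1}{4191}\right) = \frac{831}{8} \left(- \frac{1}{4191}\right) = - \frac{277}{11176}$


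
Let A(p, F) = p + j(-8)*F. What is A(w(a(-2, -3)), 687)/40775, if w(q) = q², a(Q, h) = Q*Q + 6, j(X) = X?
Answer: -5396/40775 ≈ -0.13234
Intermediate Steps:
a(Q, h) = 6 + Q² (a(Q, h) = Q² + 6 = 6 + Q²)
A(p, F) = p - 8*F
A(w(a(-2, -3)), 687)/40775 = ((6 + (-2)²)² - 8*687)/40775 = ((6 + 4)² - 5496)*(1/40775) = (10² - 5496)*(1/40775) = (100 - 5496)*(1/40775) = -5396*1/40775 = -5396/40775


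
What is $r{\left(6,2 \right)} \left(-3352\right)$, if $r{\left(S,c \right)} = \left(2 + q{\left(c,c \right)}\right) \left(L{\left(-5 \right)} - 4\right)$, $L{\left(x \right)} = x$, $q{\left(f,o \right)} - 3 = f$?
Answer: $211176$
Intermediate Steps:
$q{\left(f,o \right)} = 3 + f$
$r{\left(S,c \right)} = -45 - 9 c$ ($r{\left(S,c \right)} = \left(2 + \left(3 + c\right)\right) \left(-5 - 4\right) = \left(5 + c\right) \left(-5 - 4\right) = \left(5 + c\right) \left(-9\right) = -45 - 9 c$)
$r{\left(6,2 \right)} \left(-3352\right) = \left(-45 - 18\right) \left(-3352\right) = \left(-63\right) \left(-3352\right) = 211176$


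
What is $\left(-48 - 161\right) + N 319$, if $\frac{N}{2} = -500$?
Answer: $-319209$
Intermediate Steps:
$N = -1000$ ($N = 2 \left(-500\right) = -1000$)
$\left(-48 - 161\right) + N 319 = \left(-48 - 161\right) - 319000 = -209 - 319000 = -319209$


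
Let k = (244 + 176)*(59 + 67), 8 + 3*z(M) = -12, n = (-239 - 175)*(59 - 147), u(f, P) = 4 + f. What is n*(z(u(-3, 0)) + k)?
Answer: 1927738560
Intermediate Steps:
n = 36432 (n = -414*(-88) = 36432)
z(M) = -20/3 (z(M) = -8/3 + (⅓)*(-12) = -8/3 - 4 = -20/3)
k = 52920 (k = 420*126 = 52920)
n*(z(u(-3, 0)) + k) = 36432*(-20/3 + 52920) = 36432*(158740/3) = 1927738560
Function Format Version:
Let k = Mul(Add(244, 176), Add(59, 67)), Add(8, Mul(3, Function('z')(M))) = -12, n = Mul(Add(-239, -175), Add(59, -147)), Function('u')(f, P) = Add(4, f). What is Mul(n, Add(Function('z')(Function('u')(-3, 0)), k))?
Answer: 1927738560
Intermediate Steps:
n = 36432 (n = Mul(-414, -88) = 36432)
Function('z')(M) = Rational(-20, 3) (Function('z')(M) = Add(Rational(-8, 3), Mul(Rational(1, 3), -12)) = Add(Rational(-8, 3), -4) = Rational(-20, 3))
k = 52920 (k = Mul(420, 126) = 52920)
Mul(n, Add(Function('z')(Function('u')(-3, 0)), k)) = Mul(36432, Add(Rational(-20, 3), 52920)) = Mul(36432, Rational(158740, 3)) = 1927738560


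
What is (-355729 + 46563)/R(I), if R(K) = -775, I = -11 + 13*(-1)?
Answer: 309166/775 ≈ 398.92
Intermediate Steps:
I = -24 (I = -11 - 13 = -24)
(-355729 + 46563)/R(I) = (-355729 + 46563)/(-775) = -309166*(-1/775) = 309166/775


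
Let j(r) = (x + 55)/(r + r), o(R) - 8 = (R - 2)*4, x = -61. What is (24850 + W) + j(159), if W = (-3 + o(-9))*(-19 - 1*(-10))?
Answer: 1335652/53 ≈ 25201.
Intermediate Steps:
o(R) = 4*R (o(R) = 8 + (R - 2)*4 = 8 + (-2 + R)*4 = 8 + (-8 + 4*R) = 4*R)
j(r) = -3/r (j(r) = (-61 + 55)/(r + r) = -6*1/(2*r) = -3/r)
W = 351 (W = (-3 + 4*(-9))*(-19 - 1*(-10)) = (-3 - 36)*(-19 + 10) = -39*(-9) = 351)
(24850 + W) + j(159) = (24850 + 351) - 3/159 = 25201 - 3*1/159 = 25201 - 1/53 = 1335652/53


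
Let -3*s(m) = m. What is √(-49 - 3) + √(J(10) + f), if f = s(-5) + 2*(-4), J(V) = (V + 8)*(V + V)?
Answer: √3183/3 + 2*I*√13 ≈ 18.806 + 7.2111*I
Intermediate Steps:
J(V) = 2*V*(8 + V) (J(V) = (8 + V)*(2*V) = 2*V*(8 + V))
s(m) = -m/3
f = -19/3 (f = -⅓*(-5) + 2*(-4) = 5/3 - 8 = -19/3 ≈ -6.3333)
√(-49 - 3) + √(J(10) + f) = √(-49 - 3) + √(2*10*(8 + 10) - 19/3) = √(-52) + √(2*10*18 - 19/3) = 2*I*√13 + √(360 - 19/3) = 2*I*√13 + √(1061/3) = 2*I*√13 + √3183/3 = √3183/3 + 2*I*√13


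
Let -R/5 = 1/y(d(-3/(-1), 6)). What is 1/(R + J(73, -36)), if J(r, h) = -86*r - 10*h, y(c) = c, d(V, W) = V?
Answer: -3/17759 ≈ -0.00016893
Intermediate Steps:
R = -5/3 (R = -5/((-3/(-1))) = -5/((-3*(-1))) = -5/3 ≈ -1.6667)
1/(R + J(73, -36)) = 1/(-5/3 + (-86*73 - 10*(-36))) = 1/(-5/3 + (-6278 + 360)) = 1/(-5/3 - 5918) = 1/(-17759/3) = -3/17759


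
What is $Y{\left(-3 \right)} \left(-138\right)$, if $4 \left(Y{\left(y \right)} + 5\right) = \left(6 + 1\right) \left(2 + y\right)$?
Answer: $\frac{1863}{2} \approx 931.5$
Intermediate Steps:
$Y{\left(y \right)} = - \frac{3}{2} + \frac{7 y}{4}$ ($Y{\left(y \right)} = -5 + \frac{\left(6 + 1\right) \left(2 + y\right)}{4} = -5 + \frac{7 \left(2 + y\right)}{4} = -5 + \frac{14 + 7 y}{4} = -5 + \left(\frac{7}{2} + \frac{7 y}{4}\right) = - \frac{3}{2} + \frac{7 y}{4}$)
$Y{\left(-3 \right)} \left(-138\right) = \left(- \frac{3}{2} + \frac{7}{4} \left(-3\right)\right) \left(-138\right) = \left(- \frac{3}{2} - \frac{21}{4}\right) \left(-138\right) = \left(- \frac{27}{4}\right) \left(-138\right) = \frac{1863}{2}$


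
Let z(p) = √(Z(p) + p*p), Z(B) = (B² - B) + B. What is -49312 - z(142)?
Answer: -49312 - 142*√2 ≈ -49513.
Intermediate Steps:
Z(B) = B²
z(p) = √2*√(p²) (z(p) = √(p² + p*p) = √(p² + p²) = √(2*p²) = √2*√(p²))
-49312 - z(142) = -49312 - √2*√(142²) = -49312 - √2*√20164 = -49312 - √2*142 = -49312 - 142*√2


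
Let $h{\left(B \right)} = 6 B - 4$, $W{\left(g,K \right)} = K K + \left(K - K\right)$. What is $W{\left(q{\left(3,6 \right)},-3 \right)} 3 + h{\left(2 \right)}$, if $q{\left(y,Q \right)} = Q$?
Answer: $35$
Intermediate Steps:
$W{\left(g,K \right)} = K^{2}$ ($W{\left(g,K \right)} = K^{2} + 0 = K^{2}$)
$h{\left(B \right)} = -4 + 6 B$
$W{\left(q{\left(3,6 \right)},-3 \right)} 3 + h{\left(2 \right)} = \left(-3\right)^{2} \cdot 3 + \left(-4 + 6 \cdot 2\right) = 9 \cdot 3 + \left(-4 + 12\right) = 27 + 8 = 35$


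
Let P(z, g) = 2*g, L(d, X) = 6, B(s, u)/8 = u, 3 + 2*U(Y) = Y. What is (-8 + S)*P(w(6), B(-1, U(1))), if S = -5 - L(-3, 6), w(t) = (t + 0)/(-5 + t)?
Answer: 304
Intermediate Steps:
U(Y) = -3/2 + Y/2
B(s, u) = 8*u
w(t) = t/(-5 + t)
S = -11 (S = -5 - 1*6 = -5 - 6 = -11)
(-8 + S)*P(w(6), B(-1, U(1))) = (-8 - 11)*(2*(8*(-3/2 + (½)*1))) = -38*8*(-3/2 + ½) = -38*8*(-1) = -38*(-8) = -19*(-16) = 304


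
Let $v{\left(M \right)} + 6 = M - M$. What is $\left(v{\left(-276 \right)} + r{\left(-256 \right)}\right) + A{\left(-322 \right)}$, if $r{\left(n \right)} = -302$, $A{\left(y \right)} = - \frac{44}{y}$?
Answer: $- \frac{49566}{161} \approx -307.86$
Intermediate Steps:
$v{\left(M \right)} = -6$ ($v{\left(M \right)} = -6 + \left(M - M\right) = -6 + 0 = -6$)
$\left(v{\left(-276 \right)} + r{\left(-256 \right)}\right) + A{\left(-322 \right)} = \left(-6 - 302\right) - \frac{44}{-322} = -308 - - \frac{22}{161} = -308 + \frac{22}{161} = - \frac{49566}{161}$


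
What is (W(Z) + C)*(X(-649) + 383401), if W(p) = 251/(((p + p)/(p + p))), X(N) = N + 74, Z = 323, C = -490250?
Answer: -187584357174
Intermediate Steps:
X(N) = 74 + N
W(p) = 251 (W(p) = 251/(((2*p)/((2*p)))) = 251/(((2*p)*(1/(2*p)))) = 251/1 = 251*1 = 251)
(W(Z) + C)*(X(-649) + 383401) = (251 - 490250)*((74 - 649) + 383401) = -489999*(-575 + 383401) = -489999*382826 = -187584357174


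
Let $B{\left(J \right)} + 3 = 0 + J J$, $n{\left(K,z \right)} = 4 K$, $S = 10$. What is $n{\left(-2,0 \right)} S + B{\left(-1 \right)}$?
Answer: $-82$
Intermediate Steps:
$B{\left(J \right)} = -3 + J^{2}$ ($B{\left(J \right)} = -3 + \left(0 + J J\right) = -3 + \left(0 + J^{2}\right) = -3 + J^{2}$)
$n{\left(-2,0 \right)} S + B{\left(-1 \right)} = 4 \left(-2\right) 10 - \left(3 - \left(-1\right)^{2}\right) = \left(-8\right) 10 + \left(-3 + 1\right) = -80 - 2 = -82$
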